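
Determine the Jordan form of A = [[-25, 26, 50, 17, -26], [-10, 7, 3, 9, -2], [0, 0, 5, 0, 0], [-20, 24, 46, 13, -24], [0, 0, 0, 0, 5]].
The characteristic polynomial is det(xI - A) = (x - 5)^3(x + 5)^2, so the eigenvalues are -5 (algebraic multiplicity 2), 5 (algebraic multiplicity 3).

For λ = -5: rank(A + 5I) = 4, rank((A + 5I)^2) = 3. The eigenspace has dimension 5 - 4 = 1, so there is 1 Jordan block; the rank sequence gives block sizes [2].

For λ = 5: rank(A - 5I) = 3, rank((A - 5I)^2) = 2. The eigenspace has dimension 5 - 3 = 2, so there are 2 Jordan blocks; the rank sequence gives block sizes [2, 1].

Assembling the blocks gives the Jordan form J above.

J = [[-5, 1, 0, 0, 0], [0, -5, 0, 0, 0], [0, 0, 5, 1, 0], [0, 0, 0, 5, 0], [0, 0, 0, 0, 5]]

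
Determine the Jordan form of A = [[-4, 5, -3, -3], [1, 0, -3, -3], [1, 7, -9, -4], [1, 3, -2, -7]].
The characteristic polynomial is det(xI - A) = (x + 5)^4, so the eigenvalues are -5 (algebraic multiplicity 4).

For λ = -5: rank(A + 5I) = 2, rank((A + 5I)^2) = 0. The eigenspace has dimension 4 - 2 = 2, so there are 2 Jordan blocks; the rank sequence gives block sizes [2, 2].

Assembling the blocks gives the Jordan form J above.

J = [[-5, 1, 0, 0], [0, -5, 0, 0], [0, 0, -5, 1], [0, 0, 0, -5]]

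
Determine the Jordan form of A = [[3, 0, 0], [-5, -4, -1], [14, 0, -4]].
J = [[-4, 1, 0], [0, -4, 0], [0, 0, 3]]

The characteristic polynomial is det(xI - A) = (x - 3)(x + 4)^2, so the eigenvalues are -4 (algebraic multiplicity 2), 3 (algebraic multiplicity 1).

For λ = -4: rank(A + 4I) = 2, rank((A + 4I)^2) = 1. The eigenspace has dimension 3 - 2 = 1, so there is 1 Jordan block; the rank sequence gives block sizes [2].

For λ = 3: algebraic multiplicity 1 gives one 1×1 block.

Assembling the blocks gives the Jordan form J above.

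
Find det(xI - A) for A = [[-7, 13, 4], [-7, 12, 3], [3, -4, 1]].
χ_A(x) = (x - 2)^3

xI - A = [[x + 7, -13, -4], [7, x - 12, -3], [-3, 4, x - 1]].

Expanding det(xI - A) along the first row:
det(xI - A) = + (x + 7)·det([[x - 12, -3], [4, x - 1]]) - (-13)·det([[7, -3], [-3, x - 1]]) + (-4)·det([[7, x - 12], [-3, 4]]).

Evaluating gives χ_A(x) = x^3 - 6x^2 + 12x - 8 = (x - 2)^3.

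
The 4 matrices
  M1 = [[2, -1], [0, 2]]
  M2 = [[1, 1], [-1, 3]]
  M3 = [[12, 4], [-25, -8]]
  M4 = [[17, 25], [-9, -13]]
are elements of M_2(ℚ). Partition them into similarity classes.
Characteristic polynomials: χ_{M1} = (x - 2)^2, χ_{M2} = (x - 2)^2, χ_{M3} = (x - 2)^2, χ_{M4} = (x - 2)^2.

{M1, M2, M3, M4}: invariant factors (x - 2)^2.

Matrices are similar if and only if their invariant-factor lists agree; the partition into similarity classes is {M1, M2, M3, M4}.

1 class: {M1, M2, M3, M4}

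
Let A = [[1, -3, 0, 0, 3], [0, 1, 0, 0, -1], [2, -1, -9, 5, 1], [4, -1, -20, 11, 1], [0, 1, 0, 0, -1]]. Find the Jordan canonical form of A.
The characteristic polynomial is det(xI - A) = x^2(x - 1)^3, so the eigenvalues are 0 (algebraic multiplicity 2), 1 (algebraic multiplicity 3).

For λ = 0: rank(A) = 4, rank(A^2) = 3. The eigenspace has dimension 5 - 4 = 1, so there is 1 Jordan block; the rank sequence gives block sizes [2].

For λ = 1: rank(A - I) = 3, rank((A - I)^2) = 2. The eigenspace has dimension 5 - 3 = 2, so there are 2 Jordan blocks; the rank sequence gives block sizes [2, 1].

Assembling the blocks gives the Jordan form J above.

J = [[0, 1, 0, 0, 0], [0, 0, 0, 0, 0], [0, 0, 1, 1, 0], [0, 0, 0, 1, 0], [0, 0, 0, 0, 1]]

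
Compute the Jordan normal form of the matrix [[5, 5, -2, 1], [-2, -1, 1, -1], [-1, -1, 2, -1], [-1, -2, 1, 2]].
The characteristic polynomial is det(xI - A) = (x - 2)^4, so the eigenvalues are 2 (algebraic multiplicity 4).

For λ = 2: rank(A - 2I) = 2, rank((A - 2I)^2) = 0. The eigenspace has dimension 4 - 2 = 2, so there are 2 Jordan blocks; the rank sequence gives block sizes [2, 2].

Assembling the blocks gives the Jordan form J above.

J = [[2, 1, 0, 0], [0, 2, 0, 0], [0, 0, 2, 1], [0, 0, 0, 2]]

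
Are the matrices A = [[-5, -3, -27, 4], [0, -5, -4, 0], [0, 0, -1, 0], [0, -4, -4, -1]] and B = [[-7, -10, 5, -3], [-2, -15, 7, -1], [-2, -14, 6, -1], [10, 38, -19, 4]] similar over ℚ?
Two matrices over a field are similar if and only if they have the same invariant factors.

Both A and B have characteristic polynomial (x + 1)^2(x + 5)^2 and minimal polynomial (x + 1)(x + 5)^2. Computing further, both have invariant factors x + 1, (x + 1)(x + 5)^2. Hence A and B are similar.

Yes.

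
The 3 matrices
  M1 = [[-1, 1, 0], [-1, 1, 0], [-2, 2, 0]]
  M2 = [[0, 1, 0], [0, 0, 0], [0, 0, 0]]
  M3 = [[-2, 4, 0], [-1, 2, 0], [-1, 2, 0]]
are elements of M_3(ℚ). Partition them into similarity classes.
Characteristic polynomials: χ_{M1} = x^3, χ_{M2} = x^3, χ_{M3} = x^3.

{M1, M2, M3}: invariant factors x, x^2.

Matrices are similar if and only if their invariant-factor lists agree; the partition into similarity classes is {M1, M2, M3}.

1 class: {M1, M2, M3}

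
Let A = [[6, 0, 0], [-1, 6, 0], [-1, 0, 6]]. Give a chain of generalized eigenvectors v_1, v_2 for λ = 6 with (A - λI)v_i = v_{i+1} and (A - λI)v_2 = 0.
We seek v_1 ∈ ker((A - 6I)^2) \ ker(A - 6I), then set v_{i+1} = (A - 6I) v_i.

One such chain is v_1 = [[-1, 1, 0]]^T, v_2 = [[0, 1, 1]]^T. Check: (A - 6I) v_2 = [[0, 0, 0]]^T = 0.

v_1 = [[-1, 1, 0]]^T, v_2 = [[0, 1, 1]]^T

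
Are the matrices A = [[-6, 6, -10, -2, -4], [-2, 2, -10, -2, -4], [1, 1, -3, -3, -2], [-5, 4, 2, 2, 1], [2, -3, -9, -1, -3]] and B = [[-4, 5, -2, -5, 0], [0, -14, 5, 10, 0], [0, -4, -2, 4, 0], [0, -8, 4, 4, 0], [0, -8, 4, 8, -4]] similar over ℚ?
trace(A) = -8 but trace(B) = -20. The trace is a similarity invariant, so A and B are not similar.

No.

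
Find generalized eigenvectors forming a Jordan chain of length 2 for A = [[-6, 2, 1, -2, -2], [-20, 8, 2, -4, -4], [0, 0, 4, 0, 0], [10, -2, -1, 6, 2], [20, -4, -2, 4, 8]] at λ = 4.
We seek v_1 ∈ ker((A - 4I)^2) \ ker(A - 4I), then set v_{i+1} = (A - 4I) v_i.

One such chain is v_1 = [[5, 15, 19, 2, -3]]^T, v_2 = [[1, 2, 0, -1, -2]]^T. Check: (A - 4I) v_2 = [[0, 0, 0, 0, 0]]^T = 0.

v_1 = [[5, 15, 19, 2, -3]]^T, v_2 = [[1, 2, 0, -1, -2]]^T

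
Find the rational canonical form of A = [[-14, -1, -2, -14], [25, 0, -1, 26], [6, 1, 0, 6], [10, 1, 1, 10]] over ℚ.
R = [[0, 0, 0, 0], [1, 0, 0, -24], [0, 1, 0, -6], [0, 0, 1, -4]]

The invariant factors of A (the non-unit diagonal entries of the Smith normal form of xI - A over ℚ[x]) are x(x + 4)(x^2 + 6), each dividing the next. The characteristic polynomial is their product, x(x + 4)(x^2 + 6).

The rational canonical form is the block-diagonal matrix of companion matrices C(f_i):
R = [[0, 0, 0, 0], [1, 0, 0, -24], [0, 1, 0, -6], [0, 0, 1, -4]].

Note the characteristic polynomial does not split into linear factors over ℚ, so A has no Jordan form over ℚ; the rational canonical form exists over any field.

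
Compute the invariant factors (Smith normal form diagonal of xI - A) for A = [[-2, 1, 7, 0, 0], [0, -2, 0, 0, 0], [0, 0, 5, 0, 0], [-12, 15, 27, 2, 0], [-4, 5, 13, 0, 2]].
x - 2, (x - 5)(x - 2)(x + 2)^2

The Jordan structure of A has elementary divisors (x + 2)^2, (x - 2), (x - 2), (x - 5). Arranging the block sizes at each eigenvalue in decreasing order and taking row products gives the invariant factors.

Invariant factors (smallest first, each dividing the next): x - 2, (x - 5)(x - 2)(x + 2)^2.

Check: the last factor (x - 5)(x - 2)(x + 2)^2 is the minimal polynomial, and the product (x - 5)(x - 2)^2(x + 2)^2 is the characteristic polynomial.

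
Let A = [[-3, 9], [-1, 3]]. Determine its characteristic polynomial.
xI - A = [[x + 3, -9], [1, x - 3]].

Expanding det(xI - A) along the first row:
det(xI - A) = + (x + 3)·det([[x - 3]]) - (-9)·det([[1]]).

Evaluating gives χ_A(x) = x^2.

χ_A(x) = x^2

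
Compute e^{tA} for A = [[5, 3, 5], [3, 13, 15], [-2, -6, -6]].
e^{tA} = [[(t + 1)*e^{4*t}, 3*t*e^{4*t}, 5*t*e^{4*t}], [3*t*e^{4*t}, (9*t + 1)*e^{4*t}, 15*t*e^{4*t}], [-2*t*e^{4*t}, -6*t*e^{4*t}, (1 - 10*t)*e^{4*t}]]

A has Jordan form J = [[4, 1, 0], [0, 4, 0], [0, 0, 4]] with A = PJP^{-1}, so e^{tA} = P e^{tJ} P^{-1}.

For a Jordan block J_k(λ), e^{tJ_k(λ)} = e^{λt} · (I + tN + t^2 N^2/2! + ... + t^{k-1} N^{k-1}/(k-1)!) where N is the nilpotent superdiagonal part.

Assembling the blocks and conjugating back gives the entries of e^{tA} as shown above.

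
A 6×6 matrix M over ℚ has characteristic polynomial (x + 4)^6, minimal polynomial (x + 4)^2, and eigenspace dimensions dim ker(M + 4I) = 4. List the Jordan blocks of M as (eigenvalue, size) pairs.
Jordan blocks: (-4, 2), (-4, 2), (-4, 1), (-4, 1)

λ = -4: algebraic multiplicity 6 (exponent in χ_M), largest block size 2 (exponent in m_M), 4 blocks (geometric multiplicity). These force block sizes [2, 2, 1, 1].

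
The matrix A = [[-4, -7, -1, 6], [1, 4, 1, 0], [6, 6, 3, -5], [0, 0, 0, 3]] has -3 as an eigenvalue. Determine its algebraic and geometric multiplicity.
algebraic multiplicity 1, geometric multiplicity 1

The characteristic polynomial is (x - 3)^3(x + 3), so the factor x + 3 appears with exponent 1: the algebraic multiplicity is 1.

rank(A + 3I) = 3, so the eigenspace has dimension 4 - 3 = 1: the geometric multiplicity is 1.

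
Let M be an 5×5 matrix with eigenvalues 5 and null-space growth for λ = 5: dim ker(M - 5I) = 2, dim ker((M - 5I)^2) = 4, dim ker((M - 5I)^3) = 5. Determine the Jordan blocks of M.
Jordan blocks: (5, 3), (5, 2)

λ = 5: successive nullity increments [2, 2, 1] count blocks of size ≥ k; block sizes are [3, 2].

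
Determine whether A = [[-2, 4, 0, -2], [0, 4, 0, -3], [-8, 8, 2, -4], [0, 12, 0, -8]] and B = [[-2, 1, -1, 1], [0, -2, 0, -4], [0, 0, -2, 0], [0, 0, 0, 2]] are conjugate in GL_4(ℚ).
Yes.

Two matrices over a field are similar if and only if they have the same invariant factors.

Both A and B have characteristic polynomial (x - 2)(x + 2)^3 and minimal polynomial (x - 2)(x + 2)^2. Computing further, both have invariant factors x + 2, (x - 2)(x + 2)^2. Hence A and B are similar.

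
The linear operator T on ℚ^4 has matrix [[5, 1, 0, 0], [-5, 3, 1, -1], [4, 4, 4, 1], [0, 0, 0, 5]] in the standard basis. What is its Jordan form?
The characteristic polynomial is det(xI - A) = (x - 5)(x - 4)^3, so the eigenvalues are 4 (algebraic multiplicity 3), 5 (algebraic multiplicity 1).

For λ = 4: rank(A - 4I) = 3, rank((A - 4I)^2) = 2, rank((A - 4I)^3) = 1. The eigenspace has dimension 4 - 3 = 1, so there is 1 Jordan block; the rank sequence gives block sizes [3].

For λ = 5: algebraic multiplicity 1 gives one 1×1 block.

Assembling the blocks gives the Jordan form J above.

J = [[4, 1, 0, 0], [0, 4, 1, 0], [0, 0, 4, 0], [0, 0, 0, 5]]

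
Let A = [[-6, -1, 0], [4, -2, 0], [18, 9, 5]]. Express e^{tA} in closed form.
A has Jordan form J = [[-4, 1, 0], [0, -4, 0], [0, 0, 5]] with A = PJP^{-1}, so e^{tA} = P e^{tJ} P^{-1}.

For a Jordan block J_k(λ), e^{tJ_k(λ)} = e^{λt} · (I + tN + t^2 N^2/2! + ... + t^{k-1} N^{k-1}/(k-1)!) where N is the nilpotent superdiagonal part.

Assembling the blocks and conjugating back gives the entries of e^{tA} as shown above.

e^{tA} = [[(1 - 2*t)*e^{-4*t}, -t*e^{-4*t}, 0], [4*t*e^{-4*t}, (2*t + 1)*e^{-4*t}, 0], [(2*e^{9*t} - 2)*e^{-4*t}, (e^{9*t} - 1)*e^{-4*t}, e^{5*t}]]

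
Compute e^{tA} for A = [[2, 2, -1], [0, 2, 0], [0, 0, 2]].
A has Jordan form J = [[2, 1, 0], [0, 2, 0], [0, 0, 2]] with A = PJP^{-1}, so e^{tA} = P e^{tJ} P^{-1}.

For a Jordan block J_k(λ), e^{tJ_k(λ)} = e^{λt} · (I + tN + t^2 N^2/2! + ... + t^{k-1} N^{k-1}/(k-1)!) where N is the nilpotent superdiagonal part.

Assembling the blocks and conjugating back gives the entries of e^{tA} as shown above.

e^{tA} = [[e^{2*t}, 2*t*e^{2*t}, -t*e^{2*t}], [0, e^{2*t}, 0], [0, 0, e^{2*t}]]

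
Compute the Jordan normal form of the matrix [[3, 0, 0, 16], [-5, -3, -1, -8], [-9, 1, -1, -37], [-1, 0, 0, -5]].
The characteristic polynomial is det(xI - A) = (x + 1)^2(x + 2)^2, so the eigenvalues are -2 (algebraic multiplicity 2), -1 (algebraic multiplicity 2).

For λ = -2: rank(A + 2I) = 3, rank((A + 2I)^2) = 2. The eigenspace has dimension 4 - 3 = 1, so there is 1 Jordan block; the rank sequence gives block sizes [2].

For λ = -1: rank(A + I) = 3, rank((A + I)^2) = 2. The eigenspace has dimension 4 - 3 = 1, so there is 1 Jordan block; the rank sequence gives block sizes [2].

Assembling the blocks gives the Jordan form J above.

J = [[-2, 1, 0, 0], [0, -2, 0, 0], [0, 0, -1, 1], [0, 0, 0, -1]]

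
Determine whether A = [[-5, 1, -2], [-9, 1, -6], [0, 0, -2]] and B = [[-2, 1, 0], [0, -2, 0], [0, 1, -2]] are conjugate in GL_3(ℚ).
Two matrices over a field are similar if and only if they have the same invariant factors.

Both A and B have characteristic polynomial (x + 2)^3 and minimal polynomial (x + 2)^2. Computing further, both have invariant factors x + 2, (x + 2)^2. Hence A and B are similar.

Yes.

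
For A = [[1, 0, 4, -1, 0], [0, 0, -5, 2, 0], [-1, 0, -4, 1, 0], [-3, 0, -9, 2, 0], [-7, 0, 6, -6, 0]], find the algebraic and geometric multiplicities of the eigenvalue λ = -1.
algebraic multiplicity 1, geometric multiplicity 1

The characteristic polynomial is x^4(x + 1), so the factor x + 1 appears with exponent 1: the algebraic multiplicity is 1.

rank(A + I) = 4, so the eigenspace has dimension 5 - 4 = 1: the geometric multiplicity is 1.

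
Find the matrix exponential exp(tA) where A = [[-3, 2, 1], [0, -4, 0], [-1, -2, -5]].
A has Jordan form J = [[-4, 1, 0], [0, -4, 0], [0, 0, -4]] with A = PJP^{-1}, so e^{tA} = P e^{tJ} P^{-1}.

For a Jordan block J_k(λ), e^{tJ_k(λ)} = e^{λt} · (I + tN + t^2 N^2/2! + ... + t^{k-1} N^{k-1}/(k-1)!) where N is the nilpotent superdiagonal part.

Assembling the blocks and conjugating back gives the entries of e^{tA} as shown above.

e^{tA} = [[(t + 1)*e^{-4*t}, 2*t*e^{-4*t}, t*e^{-4*t}], [0, e^{-4*t}, 0], [-t*e^{-4*t}, -2*t*e^{-4*t}, (1 - t)*e^{-4*t}]]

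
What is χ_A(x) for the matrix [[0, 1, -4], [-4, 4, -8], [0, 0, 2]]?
χ_A(x) = (x - 2)^3

xI - A = [[x, -1, 4], [4, x - 4, 8], [0, 0, x - 2]].

Expanding det(xI - A) along the first row:
det(xI - A) = + (x)·det([[x - 4, 8], [0, x - 2]]) - (-1)·det([[4, 8], [0, x - 2]]) + (4)·det([[4, x - 4], [0, 0]]).

Evaluating gives χ_A(x) = x^3 - 6x^2 + 12x - 8 = (x - 2)^3.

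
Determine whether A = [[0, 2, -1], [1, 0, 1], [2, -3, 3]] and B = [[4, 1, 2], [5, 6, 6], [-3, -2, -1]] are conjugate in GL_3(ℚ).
trace(A) = 3 but trace(B) = 9. The trace is a similarity invariant, so A and B are not similar.

No.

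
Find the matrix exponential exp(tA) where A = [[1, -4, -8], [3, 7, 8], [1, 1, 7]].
e^{tA} = [[(-2*t^2 - 4*t + 1)*e^{5*t}, -4*t*e^{5*t}, -8*t*(t + 1)*e^{5*t}], [t*(t + 3)*e^{5*t}, (2*t + 1)*e^{5*t}, 4*t*(t + 2)*e^{5*t}], [t*(t + 2)*e^{5*t}/2, t*e^{5*t}, (2*t^2 + 2*t + 1)*e^{5*t}]]

A has Jordan form J = [[5, 1, 0], [0, 5, 1], [0, 0, 5]] with A = PJP^{-1}, so e^{tA} = P e^{tJ} P^{-1}.

For a Jordan block J_k(λ), e^{tJ_k(λ)} = e^{λt} · (I + tN + t^2 N^2/2! + ... + t^{k-1} N^{k-1}/(k-1)!) where N is the nilpotent superdiagonal part.

Assembling the blocks and conjugating back gives the entries of e^{tA} as shown above.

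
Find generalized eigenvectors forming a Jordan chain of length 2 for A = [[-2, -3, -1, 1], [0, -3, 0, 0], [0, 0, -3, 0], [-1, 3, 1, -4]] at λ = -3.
v_1 = [[-1, 0, 0, 2]]^T, v_2 = [[1, 0, 0, -1]]^T

We seek v_1 ∈ ker((A + 3I)^2) \ ker(A + 3I), then set v_{i+1} = (A + 3I) v_i.

One such chain is v_1 = [[-1, 0, 0, 2]]^T, v_2 = [[1, 0, 0, -1]]^T. Check: (A + 3I) v_2 = [[0, 0, 0, 0]]^T = 0.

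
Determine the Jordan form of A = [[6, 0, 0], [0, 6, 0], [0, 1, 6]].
The characteristic polynomial is det(xI - A) = (x - 6)^3, so the eigenvalues are 6 (algebraic multiplicity 3).

For λ = 6: rank(A - 6I) = 1, rank((A - 6I)^2) = 0. The eigenspace has dimension 3 - 1 = 2, so there are 2 Jordan blocks; the rank sequence gives block sizes [2, 1].

Assembling the blocks gives the Jordan form J above.

J = [[6, 1, 0], [0, 6, 0], [0, 0, 6]]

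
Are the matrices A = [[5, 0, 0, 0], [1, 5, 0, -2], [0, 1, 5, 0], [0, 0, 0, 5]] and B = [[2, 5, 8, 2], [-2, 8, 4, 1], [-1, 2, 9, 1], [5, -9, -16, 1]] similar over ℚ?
Two matrices over a field are similar if and only if they have the same invariant factors.

Both A and B have characteristic polynomial (x - 5)^4 and minimal polynomial (x - 5)^3. Computing further, both have invariant factors x - 5, (x - 5)^3. Hence A and B are similar.

Yes.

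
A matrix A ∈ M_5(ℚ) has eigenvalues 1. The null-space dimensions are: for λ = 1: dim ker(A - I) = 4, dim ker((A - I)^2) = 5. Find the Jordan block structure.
λ = 1: successive nullity increments [4, 1] count blocks of size ≥ k; block sizes are [2, 1, 1, 1].

Jordan blocks: (1, 2), (1, 1), (1, 1), (1, 1)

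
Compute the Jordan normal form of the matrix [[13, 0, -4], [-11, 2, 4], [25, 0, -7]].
The characteristic polynomial is det(xI - A) = (x - 3)^2(x - 2), so the eigenvalues are 2 (algebraic multiplicity 1), 3 (algebraic multiplicity 2).

For λ = 2: algebraic multiplicity 1 gives one 1×1 block.

For λ = 3: rank(A - 3I) = 2, rank((A - 3I)^2) = 1. The eigenspace has dimension 3 - 2 = 1, so there is 1 Jordan block; the rank sequence gives block sizes [2].

Assembling the blocks gives the Jordan form J above.

J = [[2, 0, 0], [0, 3, 1], [0, 0, 3]]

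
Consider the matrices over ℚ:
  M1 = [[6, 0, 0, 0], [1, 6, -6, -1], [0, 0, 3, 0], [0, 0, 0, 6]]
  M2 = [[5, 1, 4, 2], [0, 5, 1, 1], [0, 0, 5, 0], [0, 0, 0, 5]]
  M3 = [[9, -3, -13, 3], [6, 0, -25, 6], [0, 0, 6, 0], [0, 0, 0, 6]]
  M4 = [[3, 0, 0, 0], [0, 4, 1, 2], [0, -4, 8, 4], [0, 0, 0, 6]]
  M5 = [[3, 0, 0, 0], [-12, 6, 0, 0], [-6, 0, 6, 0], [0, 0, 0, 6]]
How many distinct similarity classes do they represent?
3 classes: {M1, M3, M4}, {M2}, {M5}

Characteristic polynomials: χ_{M1} = (x - 6)^3(x - 3), χ_{M2} = (x - 5)^4, χ_{M3} = (x - 6)^3(x - 3), χ_{M4} = (x - 6)^3(x - 3), χ_{M5} = (x - 6)^3(x - 3).

{M1, M3, M4}: invariant factors x - 6, (x - 6)^2(x - 3).

{M2}: invariant factors x - 5, (x - 5)^3.

{M5}: invariant factors x - 6, x - 6, (x - 6)(x - 3).

Matrices are similar if and only if their invariant-factor lists agree; the partition into similarity classes is {M1, M3, M4}, {M2}, {M5}.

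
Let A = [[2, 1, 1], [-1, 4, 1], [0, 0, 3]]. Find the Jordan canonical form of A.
The characteristic polynomial is det(xI - A) = (x - 3)^3, so the eigenvalues are 3 (algebraic multiplicity 3).

For λ = 3: rank(A - 3I) = 1, rank((A - 3I)^2) = 0. The eigenspace has dimension 3 - 1 = 2, so there are 2 Jordan blocks; the rank sequence gives block sizes [2, 1].

Assembling the blocks gives the Jordan form J above.

J = [[3, 1, 0], [0, 3, 0], [0, 0, 3]]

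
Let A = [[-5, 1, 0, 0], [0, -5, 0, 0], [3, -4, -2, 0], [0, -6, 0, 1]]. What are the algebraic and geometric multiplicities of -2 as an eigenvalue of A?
The characteristic polynomial is (x - 1)(x + 2)(x + 5)^2, so the factor x + 2 appears with exponent 1: the algebraic multiplicity is 1.

rank(A + 2I) = 3, so the eigenspace has dimension 4 - 3 = 1: the geometric multiplicity is 1.

algebraic multiplicity 1, geometric multiplicity 1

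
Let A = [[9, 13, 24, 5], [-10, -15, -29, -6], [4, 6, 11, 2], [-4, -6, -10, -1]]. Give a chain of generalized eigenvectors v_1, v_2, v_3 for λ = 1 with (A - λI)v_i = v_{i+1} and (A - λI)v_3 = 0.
We seek v_1 ∈ ker((A - I)^3) \ ker((A - I)^2), then set v_{i+1} = (A - I) v_i.

One such chain is v_1 = [[3, -3, 1, -2]]^T, v_2 = [[-1, 1, 0, 0]]^T, v_3 = [[5, -6, 2, -2]]^T. Check: (A - I) v_3 = [[0, 0, 0, 0]]^T = 0.

v_1 = [[3, -3, 1, -2]]^T, v_2 = [[-1, 1, 0, 0]]^T, v_3 = [[5, -6, 2, -2]]^T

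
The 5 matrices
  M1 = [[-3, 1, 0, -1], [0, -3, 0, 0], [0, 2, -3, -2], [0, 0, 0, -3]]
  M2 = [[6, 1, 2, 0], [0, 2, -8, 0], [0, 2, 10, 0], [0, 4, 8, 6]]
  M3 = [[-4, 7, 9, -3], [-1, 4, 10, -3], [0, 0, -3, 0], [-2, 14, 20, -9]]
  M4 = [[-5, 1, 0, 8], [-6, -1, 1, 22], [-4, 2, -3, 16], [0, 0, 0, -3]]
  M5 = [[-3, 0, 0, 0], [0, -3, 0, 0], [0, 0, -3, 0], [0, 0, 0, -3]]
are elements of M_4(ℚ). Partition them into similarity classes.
4 classes: {M1}, {M2}, {M3, M4}, {M5}

Characteristic polynomials: χ_{M1} = (x + 3)^4, χ_{M2} = (x - 6)^4, χ_{M3} = (x + 3)^4, χ_{M4} = (x + 3)^4, χ_{M5} = (x + 3)^4.

{M1}: invariant factors x + 3, x + 3, (x + 3)^2.

{M2}: invariant factors x - 6, x - 6, (x - 6)^2.

{M3, M4}: invariant factors x + 3, (x + 3)^3.

{M5}: invariant factors x + 3, x + 3, x + 3, x + 3.

Matrices are similar if and only if their invariant-factor lists agree; the partition into similarity classes is {M1}, {M2}, {M3, M4}, {M5}.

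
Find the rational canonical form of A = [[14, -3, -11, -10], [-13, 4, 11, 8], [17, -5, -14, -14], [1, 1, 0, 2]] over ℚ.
R = [[0, -4, 0, 0], [1, 3, 0, 0], [0, 0, 0, -4], [0, 0, 1, 3]]

The invariant factors of A (the non-unit diagonal entries of the Smith normal form of xI - A over ℚ[x]) are x^2 - 3x + 4, x^2 - 3x + 4, each dividing the next. The characteristic polynomial is their product, (x^2 - 3x + 4)^2.

The rational canonical form is the block-diagonal matrix of companion matrices C(f_i):
R = [[0, -4, 0, 0], [1, 3, 0, 0], [0, 0, 0, -4], [0, 0, 1, 3]].

Note the characteristic polynomial does not split into linear factors over ℚ, so A has no Jordan form over ℚ; the rational canonical form exists over any field.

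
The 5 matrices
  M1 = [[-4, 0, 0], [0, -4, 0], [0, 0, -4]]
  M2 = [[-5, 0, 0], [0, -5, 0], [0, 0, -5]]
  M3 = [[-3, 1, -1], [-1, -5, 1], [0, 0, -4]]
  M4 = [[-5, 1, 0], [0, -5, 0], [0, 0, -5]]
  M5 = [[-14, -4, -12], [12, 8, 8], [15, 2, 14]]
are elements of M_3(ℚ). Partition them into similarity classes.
Characteristic polynomials: χ_{M1} = (x + 4)^3, χ_{M2} = (x + 5)^3, χ_{M3} = (x + 4)^3, χ_{M4} = (x + 5)^3, χ_{M5} = x(x - 4)^2.

{M1}: invariant factors x + 4, x + 4, x + 4.

{M2}: invariant factors x + 5, x + 5, x + 5.

{M3}: invariant factors x + 4, (x + 4)^2.

{M4}: invariant factors x + 5, (x + 5)^2.

{M5}: invariant factors x(x - 4)^2.

Matrices are similar if and only if their invariant-factor lists agree; the partition into similarity classes is {M1}, {M2}, {M3}, {M4}, {M5}.

5 classes: {M1}, {M2}, {M3}, {M4}, {M5}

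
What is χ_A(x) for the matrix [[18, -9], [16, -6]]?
χ_A(x) = (x - 6)^2

xI - A = [[x - 18, 9], [-16, x + 6]].

Expanding det(xI - A) along the first row:
det(xI - A) = + (x - 18)·det([[x + 6]]) - (9)·det([[-16]]).

Evaluating gives χ_A(x) = x^2 - 12x + 36 = (x - 6)^2.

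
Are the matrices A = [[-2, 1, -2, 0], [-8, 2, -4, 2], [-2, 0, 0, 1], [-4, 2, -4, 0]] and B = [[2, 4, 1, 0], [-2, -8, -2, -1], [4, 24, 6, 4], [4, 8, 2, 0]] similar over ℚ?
Two matrices over a field are similar if and only if they have the same invariant factors.

Both A and B have characteristic polynomial x^4 and minimal polynomial x^2. Computing further, both have invariant factors x^2, x^2. Hence A and B are similar.

Yes.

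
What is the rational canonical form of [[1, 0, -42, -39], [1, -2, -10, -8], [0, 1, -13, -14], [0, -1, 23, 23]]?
R = [[0, 0, 0, 24], [1, 0, 0, -34], [0, 1, 0, -13], [0, 0, 1, 9]]

The invariant factors of A (the non-unit diagonal entries of the Smith normal form of xI - A over ℚ[x]) are (x - 6)(x - 4)(x^2 + x - 1), each dividing the next. The characteristic polynomial is their product, (x - 6)(x - 4)(x^2 + x - 1).

The rational canonical form is the block-diagonal matrix of companion matrices C(f_i):
R = [[0, 0, 0, 24], [1, 0, 0, -34], [0, 1, 0, -13], [0, 0, 1, 9]].

Note the characteristic polynomial does not split into linear factors over ℚ, so A has no Jordan form over ℚ; the rational canonical form exists over any field.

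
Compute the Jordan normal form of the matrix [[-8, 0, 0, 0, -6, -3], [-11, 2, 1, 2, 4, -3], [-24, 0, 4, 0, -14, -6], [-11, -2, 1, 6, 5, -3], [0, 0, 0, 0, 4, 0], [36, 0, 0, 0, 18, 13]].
The characteristic polynomial is det(xI - A) = (x - 4)^5(x - 1), so the eigenvalues are 1 (algebraic multiplicity 1), 4 (algebraic multiplicity 5).

For λ = 1: algebraic multiplicity 1 gives one 1×1 block.

For λ = 4: rank(A - 4I) = 3, rank((A - 4I)^2) = 1. The eigenspace has dimension 6 - 3 = 3, so there are 3 Jordan blocks; the rank sequence gives block sizes [2, 2, 1].

Assembling the blocks gives the Jordan form J above.

J = [[1, 0, 0, 0, 0, 0], [0, 4, 1, 0, 0, 0], [0, 0, 4, 0, 0, 0], [0, 0, 0, 4, 1, 0], [0, 0, 0, 0, 4, 0], [0, 0, 0, 0, 0, 4]]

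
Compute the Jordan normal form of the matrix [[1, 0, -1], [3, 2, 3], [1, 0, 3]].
The characteristic polynomial is det(xI - A) = (x - 2)^3, so the eigenvalues are 2 (algebraic multiplicity 3).

For λ = 2: rank(A - 2I) = 1, rank((A - 2I)^2) = 0. The eigenspace has dimension 3 - 1 = 2, so there are 2 Jordan blocks; the rank sequence gives block sizes [2, 1].

Assembling the blocks gives the Jordan form J above.

J = [[2, 1, 0], [0, 2, 0], [0, 0, 2]]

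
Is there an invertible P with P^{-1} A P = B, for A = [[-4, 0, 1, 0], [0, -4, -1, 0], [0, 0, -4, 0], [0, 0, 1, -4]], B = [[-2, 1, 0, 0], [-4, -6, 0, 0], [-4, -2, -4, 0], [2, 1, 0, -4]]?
Two matrices over a field are similar if and only if they have the same invariant factors.

Both A and B have characteristic polynomial (x + 4)^4 and minimal polynomial (x + 4)^2. Computing further, both have invariant factors x + 4, x + 4, (x + 4)^2. Hence A and B are similar.

Yes.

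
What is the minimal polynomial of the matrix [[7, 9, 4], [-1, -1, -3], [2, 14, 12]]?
The characteristic polynomial factors as (x - 6)^3. The minimal polynomial is ∏(x - λ)^{k_λ} where k_λ is the size of the largest Jordan block at λ.

For λ = 6: rank(A - 6I) = 2, and the largest Jordan block has size 3 (the smallest k with rank((A - 6I)^k) = rank((A - 6I)^(k+1))).

So m_A(x) = (x - 6)^3.

m_A(x) = (x - 6)^3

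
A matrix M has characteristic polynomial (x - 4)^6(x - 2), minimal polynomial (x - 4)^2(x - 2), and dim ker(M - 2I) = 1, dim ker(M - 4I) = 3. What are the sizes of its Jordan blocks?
λ = 2: algebraic multiplicity 1 (exponent in χ_M), largest block size 1 (exponent in m_M), 1 block (geometric multiplicity). This forces block sizes [1].
λ = 4: algebraic multiplicity 6 (exponent in χ_M), largest block size 2 (exponent in m_M), 3 blocks (geometric multiplicity). These force block sizes [2, 2, 2].

Jordan blocks: (2, 1), (4, 2), (4, 2), (4, 2)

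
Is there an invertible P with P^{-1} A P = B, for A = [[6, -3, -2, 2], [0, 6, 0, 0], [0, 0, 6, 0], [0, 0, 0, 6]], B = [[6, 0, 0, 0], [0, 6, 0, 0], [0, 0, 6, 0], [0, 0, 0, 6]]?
No.

Both have characteristic polynomial (x - 6)^4, but the minimal polynomial of A is (x - 6)^2 while the minimal polynomial of B is x - 6. The minimal polynomial is a similarity invariant, so A and B are not similar.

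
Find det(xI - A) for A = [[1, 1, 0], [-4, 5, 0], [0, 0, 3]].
χ_A(x) = (x - 3)^3

xI - A = [[x - 1, -1, 0], [4, x - 5, 0], [0, 0, x - 3]].

Expanding det(xI - A) along the first row:
det(xI - A) = + (x - 1)·det([[x - 5, 0], [0, x - 3]]) - (-1)·det([[4, 0], [0, x - 3]]) + (0)·det([[4, x - 5], [0, 0]]).

Evaluating gives χ_A(x) = x^3 - 9x^2 + 27x - 27 = (x - 3)^3.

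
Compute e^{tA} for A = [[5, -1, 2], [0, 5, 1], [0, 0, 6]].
e^{tA} = [[e^{5*t}, -t*e^{5*t}, (t + e^{t} - 1)*e^{5*t}], [0, e^{5*t}, (e^{t} - 1)*e^{5*t}], [0, 0, e^{6*t}]]

A has Jordan form J = [[5, 1, 0], [0, 5, 0], [0, 0, 6]] with A = PJP^{-1}, so e^{tA} = P e^{tJ} P^{-1}.

For a Jordan block J_k(λ), e^{tJ_k(λ)} = e^{λt} · (I + tN + t^2 N^2/2! + ... + t^{k-1} N^{k-1}/(k-1)!) where N is the nilpotent superdiagonal part.

Assembling the blocks and conjugating back gives the entries of e^{tA} as shown above.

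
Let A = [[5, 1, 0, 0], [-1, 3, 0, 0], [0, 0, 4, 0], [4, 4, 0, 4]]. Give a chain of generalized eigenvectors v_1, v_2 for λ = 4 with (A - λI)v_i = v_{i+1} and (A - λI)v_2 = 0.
We seek v_1 ∈ ker((A - 4I)^2) \ ker(A - 4I), then set v_{i+1} = (A - 4I) v_i.

One such chain is v_1 = [[0, 1, -1, 3]]^T, v_2 = [[1, -1, 0, 4]]^T. Check: (A - 4I) v_2 = [[0, 0, 0, 0]]^T = 0.

v_1 = [[0, 1, -1, 3]]^T, v_2 = [[1, -1, 0, 4]]^T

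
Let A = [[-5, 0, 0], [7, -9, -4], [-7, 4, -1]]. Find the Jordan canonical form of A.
The characteristic polynomial is det(xI - A) = (x + 5)^3, so the eigenvalues are -5 (algebraic multiplicity 3).

For λ = -5: rank(A + 5I) = 1, rank((A + 5I)^2) = 0. The eigenspace has dimension 3 - 1 = 2, so there are 2 Jordan blocks; the rank sequence gives block sizes [2, 1].

Assembling the blocks gives the Jordan form J above.

J = [[-5, 1, 0], [0, -5, 0], [0, 0, -5]]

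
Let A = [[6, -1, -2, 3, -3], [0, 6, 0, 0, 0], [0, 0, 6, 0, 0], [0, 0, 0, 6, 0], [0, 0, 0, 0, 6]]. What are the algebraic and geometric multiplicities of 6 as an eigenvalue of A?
algebraic multiplicity 5, geometric multiplicity 4

The characteristic polynomial is (x - 6)^5, so the factor x - 6 appears with exponent 5: the algebraic multiplicity is 5.

rank(A - 6I) = 1, so the eigenspace has dimension 5 - 1 = 4: the geometric multiplicity is 4.

Since 4 < 5, A is not diagonalizable.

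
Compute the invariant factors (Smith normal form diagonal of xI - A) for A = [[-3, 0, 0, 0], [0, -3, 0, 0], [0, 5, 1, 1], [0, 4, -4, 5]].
x + 3, (x - 3)^2(x + 3)

The Jordan structure of A has elementary divisors (x + 3), (x + 3), (x - 3)^2. Arranging the block sizes at each eigenvalue in decreasing order and taking row products gives the invariant factors.

Invariant factors (smallest first, each dividing the next): x + 3, (x - 3)^2(x + 3).

Check: the last factor (x - 3)^2(x + 3) is the minimal polynomial, and the product (x - 3)^2(x + 3)^2 is the characteristic polynomial.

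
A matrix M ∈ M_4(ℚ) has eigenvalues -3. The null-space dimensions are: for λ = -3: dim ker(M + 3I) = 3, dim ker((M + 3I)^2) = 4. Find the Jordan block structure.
Jordan blocks: (-3, 2), (-3, 1), (-3, 1)

λ = -3: successive nullity increments [3, 1] count blocks of size ≥ k; block sizes are [2, 1, 1].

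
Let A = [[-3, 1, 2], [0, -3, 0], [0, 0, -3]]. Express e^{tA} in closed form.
e^{tA} = [[e^{-3*t}, t*e^{-3*t}, 2*t*e^{-3*t}], [0, e^{-3*t}, 0], [0, 0, e^{-3*t}]]

A has Jordan form J = [[-3, 1, 0], [0, -3, 0], [0, 0, -3]] with A = PJP^{-1}, so e^{tA} = P e^{tJ} P^{-1}.

For a Jordan block J_k(λ), e^{tJ_k(λ)} = e^{λt} · (I + tN + t^2 N^2/2! + ... + t^{k-1} N^{k-1}/(k-1)!) where N is the nilpotent superdiagonal part.

Assembling the blocks and conjugating back gives the entries of e^{tA} as shown above.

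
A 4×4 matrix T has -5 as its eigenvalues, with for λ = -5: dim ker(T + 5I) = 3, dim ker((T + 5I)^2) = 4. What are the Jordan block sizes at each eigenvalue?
Jordan blocks: (-5, 2), (-5, 1), (-5, 1)

λ = -5: successive nullity increments [3, 1] count blocks of size ≥ k; block sizes are [2, 1, 1].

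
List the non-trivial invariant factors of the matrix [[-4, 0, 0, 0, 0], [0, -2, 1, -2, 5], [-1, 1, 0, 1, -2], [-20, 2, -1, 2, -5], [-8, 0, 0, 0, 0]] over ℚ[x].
x, x^3(x + 4)

The Jordan structure of A has elementary divisors (x + 4), x^3, x. Arranging the block sizes at each eigenvalue in decreasing order and taking row products gives the invariant factors.

Invariant factors (smallest first, each dividing the next): x, x^3(x + 4).

Check: the last factor x^3(x + 4) is the minimal polynomial, and the product x^4(x + 4) is the characteristic polynomial.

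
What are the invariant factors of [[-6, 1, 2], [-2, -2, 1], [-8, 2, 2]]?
The Jordan structure of A has elementary divisors (x + 2)^3. Arranging the block sizes at each eigenvalue in decreasing order and taking row products gives the invariant factors.

Invariant factors (smallest first, each dividing the next): (x + 2)^3.

Check: the last factor (x + 2)^3 is the minimal polynomial, and the product (x + 2)^3 is the characteristic polynomial.

(x + 2)^3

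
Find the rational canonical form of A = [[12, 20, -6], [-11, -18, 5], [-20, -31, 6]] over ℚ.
The invariant factors of A (the non-unit diagonal entries of the Smith normal form of xI - A over ℚ[x]) are x^3 + 3x + 2, each dividing the next. The characteristic polynomial is their product, x^3 + 3x + 2.

The rational canonical form is the block-diagonal matrix of companion matrices C(f_i):
R = [[0, 0, -2], [1, 0, -3], [0, 1, 0]].

Note the characteristic polynomial does not split into linear factors over ℚ, so A has no Jordan form over ℚ; the rational canonical form exists over any field.

R = [[0, 0, -2], [1, 0, -3], [0, 1, 0]]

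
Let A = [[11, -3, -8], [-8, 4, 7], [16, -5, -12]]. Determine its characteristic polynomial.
χ_A(x) = (x - 1)^3

xI - A = [[x - 11, 3, 8], [8, x - 4, -7], [-16, 5, x + 12]].

Expanding det(xI - A) along the first row:
det(xI - A) = + (x - 11)·det([[x - 4, -7], [5, x + 12]]) - (3)·det([[8, -7], [-16, x + 12]]) + (8)·det([[8, x - 4], [-16, 5]]).

Evaluating gives χ_A(x) = x^3 - 3x^2 + 3x - 1 = (x - 1)^3.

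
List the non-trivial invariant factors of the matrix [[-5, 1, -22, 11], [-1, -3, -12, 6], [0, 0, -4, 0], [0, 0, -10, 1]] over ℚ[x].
x + 4, (x - 1)(x + 4)^2

The Jordan structure of A has elementary divisors (x + 4)^2, (x + 4), (x - 1). Arranging the block sizes at each eigenvalue in decreasing order and taking row products gives the invariant factors.

Invariant factors (smallest first, each dividing the next): x + 4, (x - 1)(x + 4)^2.

Check: the last factor (x - 1)(x + 4)^2 is the minimal polynomial, and the product (x - 1)(x + 4)^3 is the characteristic polynomial.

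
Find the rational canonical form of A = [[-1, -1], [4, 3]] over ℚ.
The invariant factors of A (the non-unit diagonal entries of the Smith normal form of xI - A over ℚ[x]) are (x - 1)^2, each dividing the next. The characteristic polynomial is their product, (x - 1)^2.

The rational canonical form is the block-diagonal matrix of companion matrices C(f_i):
R = [[0, -1], [1, 2]].

R = [[0, -1], [1, 2]]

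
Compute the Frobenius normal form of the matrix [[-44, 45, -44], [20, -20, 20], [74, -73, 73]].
The invariant factors of A (the non-unit diagonal entries of the Smith normal form of xI - A over ℚ[x]) are (x - 5)(x - 2)^2, each dividing the next. The characteristic polynomial is their product, (x - 5)(x - 2)^2.

The rational canonical form is the block-diagonal matrix of companion matrices C(f_i):
R = [[0, 0, 20], [1, 0, -24], [0, 1, 9]].

R = [[0, 0, 20], [1, 0, -24], [0, 1, 9]]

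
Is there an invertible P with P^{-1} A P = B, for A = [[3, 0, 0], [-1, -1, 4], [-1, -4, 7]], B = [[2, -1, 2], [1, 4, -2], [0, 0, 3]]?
Yes.

Two matrices over a field are similar if and only if they have the same invariant factors.

Both A and B have characteristic polynomial (x - 3)^3 and minimal polynomial (x - 3)^2. Computing further, both have invariant factors x - 3, (x - 3)^2. Hence A and B are similar.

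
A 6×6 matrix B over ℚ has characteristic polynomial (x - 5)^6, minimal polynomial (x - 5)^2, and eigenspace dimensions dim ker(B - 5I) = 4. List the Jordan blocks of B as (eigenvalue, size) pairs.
Jordan blocks: (5, 2), (5, 2), (5, 1), (5, 1)

λ = 5: algebraic multiplicity 6 (exponent in χ_B), largest block size 2 (exponent in m_B), 4 blocks (geometric multiplicity). These force block sizes [2, 2, 1, 1].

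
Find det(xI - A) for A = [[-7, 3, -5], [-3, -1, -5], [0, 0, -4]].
xI - A = [[x + 7, -3, 5], [3, x + 1, 5], [0, 0, x + 4]].

Expanding det(xI - A) along the first row:
det(xI - A) = + (x + 7)·det([[x + 1, 5], [0, x + 4]]) - (-3)·det([[3, 5], [0, x + 4]]) + (5)·det([[3, x + 1], [0, 0]]).

Evaluating gives χ_A(x) = x^3 + 12x^2 + 48x + 64 = (x + 4)^3.

χ_A(x) = (x + 4)^3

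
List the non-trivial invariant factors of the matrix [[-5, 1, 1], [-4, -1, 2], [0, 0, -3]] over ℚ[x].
The Jordan structure of A has elementary divisors (x + 3)^2, (x + 3). Arranging the block sizes at each eigenvalue in decreasing order and taking row products gives the invariant factors.

Invariant factors (smallest first, each dividing the next): x + 3, (x + 3)^2.

Check: the last factor (x + 3)^2 is the minimal polynomial, and the product (x + 3)^3 is the characteristic polynomial.

x + 3, (x + 3)^2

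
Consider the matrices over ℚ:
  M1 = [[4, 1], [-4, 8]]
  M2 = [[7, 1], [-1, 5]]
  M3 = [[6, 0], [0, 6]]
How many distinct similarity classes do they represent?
2 classes: {M1, M2}, {M3}

Characteristic polynomials: χ_{M1} = (x - 6)^2, χ_{M2} = (x - 6)^2, χ_{M3} = (x - 6)^2.

{M1, M2}: invariant factors (x - 6)^2.

{M3}: invariant factors x - 6, x - 6.

Matrices are similar if and only if their invariant-factor lists agree; the partition into similarity classes is {M1, M2}, {M3}.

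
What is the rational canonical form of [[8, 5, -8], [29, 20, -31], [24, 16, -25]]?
R = [[0, 0, 1], [1, 0, -3], [0, 1, 3]]

The invariant factors of A (the non-unit diagonal entries of the Smith normal form of xI - A over ℚ[x]) are (x - 1)^3, each dividing the next. The characteristic polynomial is their product, (x - 1)^3.

The rational canonical form is the block-diagonal matrix of companion matrices C(f_i):
R = [[0, 0, 1], [1, 0, -3], [0, 1, 3]].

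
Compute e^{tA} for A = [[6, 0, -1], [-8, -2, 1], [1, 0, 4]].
A has Jordan form J = [[-2, 0, 0], [0, 5, 1], [0, 0, 5]] with A = PJP^{-1}, so e^{tA} = P e^{tJ} P^{-1}.

For a Jordan block J_k(λ), e^{tJ_k(λ)} = e^{λt} · (I + tN + t^2 N^2/2! + ... + t^{k-1} N^{k-1}/(k-1)!) where N is the nilpotent superdiagonal part.

Assembling the blocks and conjugating back gives the entries of e^{tA} as shown above.

e^{tA} = [[(t + 1)*e^{5*t}, 0, -t*e^{5*t}], [(-(t + 1)*e^{7*t} + 1)*e^{-2*t}, e^{-2*t}, t*e^{5*t}], [t*e^{5*t}, 0, (1 - t)*e^{5*t}]]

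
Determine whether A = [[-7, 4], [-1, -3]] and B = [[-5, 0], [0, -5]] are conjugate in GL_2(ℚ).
Both have characteristic polynomial (x + 5)^2, but the minimal polynomial of A is (x + 5)^2 while the minimal polynomial of B is x + 5. The minimal polynomial is a similarity invariant, so A and B are not similar.

No.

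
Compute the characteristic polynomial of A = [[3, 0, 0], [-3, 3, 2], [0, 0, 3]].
xI - A = [[x - 3, 0, 0], [3, x - 3, -2], [0, 0, x - 3]].

Expanding det(xI - A) along the first row:
det(xI - A) = + (x - 3)·det([[x - 3, -2], [0, x - 3]]) - (0)·det([[3, -2], [0, x - 3]]) + (0)·det([[3, x - 3], [0, 0]]).

Evaluating gives χ_A(x) = x^3 - 9x^2 + 27x - 27 = (x - 3)^3.

χ_A(x) = (x - 3)^3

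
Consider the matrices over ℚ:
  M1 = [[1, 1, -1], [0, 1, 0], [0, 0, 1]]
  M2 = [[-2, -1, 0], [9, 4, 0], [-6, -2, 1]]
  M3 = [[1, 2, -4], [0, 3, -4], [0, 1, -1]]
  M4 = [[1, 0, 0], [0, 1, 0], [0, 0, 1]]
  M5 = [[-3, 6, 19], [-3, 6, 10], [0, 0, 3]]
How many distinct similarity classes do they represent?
Characteristic polynomials: χ_{M1} = (x - 1)^3, χ_{M2} = (x - 1)^3, χ_{M3} = (x - 1)^3, χ_{M4} = (x - 1)^3, χ_{M5} = x(x - 3)^2.

{M1, M2, M3}: invariant factors x - 1, (x - 1)^2.

{M4}: invariant factors x - 1, x - 1, x - 1.

{M5}: invariant factors x(x - 3)^2.

Matrices are similar if and only if their invariant-factor lists agree; the partition into similarity classes is {M1, M2, M3}, {M4}, {M5}.

3 classes: {M1, M2, M3}, {M4}, {M5}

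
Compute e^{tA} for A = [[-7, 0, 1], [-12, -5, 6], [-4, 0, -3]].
e^{tA} = [[(1 - 2*t)*e^{-5*t}, 0, t*e^{-5*t}], [-12*t*e^{-5*t}, e^{-5*t}, 6*t*e^{-5*t}], [-4*t*e^{-5*t}, 0, (2*t + 1)*e^{-5*t}]]

A has Jordan form J = [[-5, 1, 0], [0, -5, 0], [0, 0, -5]] with A = PJP^{-1}, so e^{tA} = P e^{tJ} P^{-1}.

For a Jordan block J_k(λ), e^{tJ_k(λ)} = e^{λt} · (I + tN + t^2 N^2/2! + ... + t^{k-1} N^{k-1}/(k-1)!) where N is the nilpotent superdiagonal part.

Assembling the blocks and conjugating back gives the entries of e^{tA} as shown above.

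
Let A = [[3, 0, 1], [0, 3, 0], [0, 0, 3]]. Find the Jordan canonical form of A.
J = [[3, 1, 0], [0, 3, 0], [0, 0, 3]]

The characteristic polynomial is det(xI - A) = (x - 3)^3, so the eigenvalues are 3 (algebraic multiplicity 3).

For λ = 3: rank(A - 3I) = 1, rank((A - 3I)^2) = 0. The eigenspace has dimension 3 - 1 = 2, so there are 2 Jordan blocks; the rank sequence gives block sizes [2, 1].

Assembling the blocks gives the Jordan form J above.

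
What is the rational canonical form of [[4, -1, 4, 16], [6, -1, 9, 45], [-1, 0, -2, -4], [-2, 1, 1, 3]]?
The invariant factors of A (the non-unit diagonal entries of the Smith normal form of xI - A over ℚ[x]) are (x - 5)(x + 2)(x^2 - x + 1), each dividing the next. The characteristic polynomial is their product, (x - 5)(x + 2)(x^2 - x + 1).

The rational canonical form is the block-diagonal matrix of companion matrices C(f_i):
R = [[0, 0, 0, 10], [1, 0, 0, -7], [0, 1, 0, 6], [0, 0, 1, 4]].

Note the characteristic polynomial does not split into linear factors over ℚ, so A has no Jordan form over ℚ; the rational canonical form exists over any field.

R = [[0, 0, 0, 10], [1, 0, 0, -7], [0, 1, 0, 6], [0, 0, 1, 4]]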